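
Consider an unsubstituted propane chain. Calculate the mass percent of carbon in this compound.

Atom tally by fragment:
  CH3 → C:1 H:3
  CH2 → C:1 H:2
  CH3 → C:1 H:3
Element totals:
  C: 3
  H: 8
Molecular formula: C3H8.
Molar mass = 44.097 g/mol.
Mass from C: 3 × 12.011 = 36.033 g/mol.
%C = 36.033 / 44.097 × 100 = 81.71%.

81.71%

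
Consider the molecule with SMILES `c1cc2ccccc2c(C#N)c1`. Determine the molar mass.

153.18 g/mol

Atom tally by fragment:
  naphthalene ring system core → C:10 H:8
  (− 1 ring H displaced by substituents)
  + CN → C:1 N:1
Element totals:
  C: 11
  H: 7
  N: 1
Molecular formula: C11H7N.
  M = 11(12.011) + 7(1.008) + 14.007
    = 132.121 + 7.056 + 14.007 = 153.184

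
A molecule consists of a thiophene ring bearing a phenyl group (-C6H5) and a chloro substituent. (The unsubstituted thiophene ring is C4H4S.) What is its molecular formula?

C10H7ClS

Atom tally by fragment:
  thiophene ring core → C:4 H:4 S:1
  (− 2 ring H displaced by substituents)
  + C6H5 → C:6 H:5
  + Cl → Cl:1
Element totals:
  C: 10
  H: 7
  Cl: 1
  S: 1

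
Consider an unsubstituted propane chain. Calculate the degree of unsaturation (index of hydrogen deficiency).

0

Atom tally by fragment:
  CH3 → C:1 H:3
  CH2 → C:1 H:2
  CH3 → C:1 H:3
Element totals:
  C: 3
  H: 8
Molecular formula: C3H8.
DoU = (2C + 2 + N − H − X) / 2 = (2·3 + 2 + 0 − 8 − 0) / 2 = 0.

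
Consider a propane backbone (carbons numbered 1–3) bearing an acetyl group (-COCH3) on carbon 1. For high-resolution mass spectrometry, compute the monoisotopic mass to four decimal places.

Atom tally by fragment:
  CH3COCH2 → C:3 H:5 O:1
  CH2 → C:1 H:2
  CH3 → C:1 H:3
Element totals:
  C: 5
  H: 10
  O: 1
Molecular formula: C5H10O.
  M = 5(12.0) + 10(1.007825) + 15.994915
    = 60.000000 + 10.078250 + 15.994915 = 86.073165

86.0732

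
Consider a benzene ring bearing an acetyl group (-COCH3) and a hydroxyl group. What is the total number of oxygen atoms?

Atom tally by fragment:
  benzene ring core → C:6 H:6
  (− 2 ring H displaced by substituents)
  + COCH3 → C:2 H:3 O:1
  + OH → O:1 H:1
Element totals:
  C: 8
  H: 8
  O: 2

2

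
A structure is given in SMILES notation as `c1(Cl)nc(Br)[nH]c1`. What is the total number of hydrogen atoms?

Atom tally by fragment:
  imidazole ring core → C:3 H:4 N:2
  (− 2 ring H displaced by substituents)
  + Cl → Cl:1
  + Br → Br:1
Element totals:
  C: 3
  H: 2
  Br: 1
  Cl: 1
  N: 2

2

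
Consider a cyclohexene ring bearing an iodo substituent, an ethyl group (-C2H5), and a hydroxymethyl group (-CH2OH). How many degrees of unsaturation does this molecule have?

2

Atom tally by fragment:
  cyclohexene ring core → C:6 H:10
  (− 3 ring H displaced by substituents)
  + I → I:1
  + C2H5 → C:2 H:5
  + CH2OH → C:1 H:3 O:1
Element totals:
  C: 9
  H: 15
  I: 1
  O: 1
Molecular formula: C9H15IO.
DoU = (2C + 2 + N − H − X) / 2 = (2·9 + 2 + 0 − 15 − 1) / 2 = 2.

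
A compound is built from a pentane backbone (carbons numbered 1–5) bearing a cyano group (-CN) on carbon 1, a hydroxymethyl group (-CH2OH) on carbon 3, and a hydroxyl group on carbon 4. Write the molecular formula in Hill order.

Atom tally by fragment:
  NCCH2 → C:2 H:2 N:1
  CH2 → C:1 H:2
  CH(CH2OH) → C:2 H:4 O:1
  CH(OH) → C:1 H:2 O:1
  CH3 → C:1 H:3
Element totals:
  C: 7
  H: 13
  N: 1
  O: 2

C7H13NO2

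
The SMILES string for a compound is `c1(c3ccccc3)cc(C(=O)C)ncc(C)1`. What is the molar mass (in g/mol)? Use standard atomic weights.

Atom tally by fragment:
  pyridine ring core → C:5 H:5 N:1
  (− 3 ring H displaced by substituents)
  + C6H5 → C:6 H:5
  + COCH3 → C:2 H:3 O:1
  + CH3 → C:1 H:3
Element totals:
  C: 14
  H: 13
  N: 1
  O: 1
Molecular formula: C14H13NO.
  M = 14(12.011) + 13(1.008) + 14.007 + 15.999
    = 168.154 + 13.104 + 14.007 + 15.999 = 211.264

211.26 g/mol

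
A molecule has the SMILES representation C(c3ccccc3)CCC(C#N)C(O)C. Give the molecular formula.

Atom tally by fragment:
  C6H5CH2 → C:7 H:7
  CH2 → C:1 H:2
  CH2 → C:1 H:2
  CH(CN) → C:2 H:1 N:1
  CH(OH) → C:1 H:2 O:1
  CH3 → C:1 H:3
Element totals:
  C: 13
  H: 17
  N: 1
  O: 1

C13H17NO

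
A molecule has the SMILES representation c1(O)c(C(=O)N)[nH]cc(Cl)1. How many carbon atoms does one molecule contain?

5

Atom tally by fragment:
  pyrrole ring core → C:4 H:5 N:1
  (− 3 ring H displaced by substituents)
  + OH → O:1 H:1
  + CONH2 → C:1 H:2 O:1 N:1
  + Cl → Cl:1
Element totals:
  C: 5
  H: 5
  Cl: 1
  N: 2
  O: 2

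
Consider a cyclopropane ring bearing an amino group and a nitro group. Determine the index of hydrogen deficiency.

Atom tally by fragment:
  cyclopropane ring core → C:3 H:6
  (− 2 ring H displaced by substituents)
  + NH2 → N:1 H:2
  + NO2 → N:1 O:2
Element totals:
  C: 3
  H: 6
  N: 2
  O: 2
Molecular formula: C3H6N2O2.
DoU = (2C + 2 + N − H − X) / 2 = (2·3 + 2 + 2 − 6 − 0) / 2 = 2.

2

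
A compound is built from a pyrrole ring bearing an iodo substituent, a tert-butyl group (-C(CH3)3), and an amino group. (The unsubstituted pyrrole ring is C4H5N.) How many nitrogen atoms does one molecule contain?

2

Atom tally by fragment:
  pyrrole ring core → C:4 H:5 N:1
  (− 3 ring H displaced by substituents)
  + I → I:1
  + C(CH3)3 → C:4 H:9
  + NH2 → N:1 H:2
Element totals:
  C: 8
  H: 13
  I: 1
  N: 2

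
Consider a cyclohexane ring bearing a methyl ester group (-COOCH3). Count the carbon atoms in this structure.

Atom tally by fragment:
  cyclohexane ring core → C:6 H:12
  (− 1 ring H displaced by substituents)
  + COOCH3 → C:2 H:3 O:2
Element totals:
  C: 8
  H: 14
  O: 2

8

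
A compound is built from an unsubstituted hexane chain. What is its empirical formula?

C3H7

Atom tally by fragment:
  CH3 → C:1 H:3
  CH2 → C:1 H:2
  CH2 → C:1 H:2
  CH2 → C:1 H:2
  CH2 → C:1 H:2
  CH3 → C:1 H:3
Element totals:
  C: 6
  H: 14
Molecular formula: C6H14.
gcd of subscripts = 2; dividing each by 2:
  C: 6/2 = 3
  H: 14/2 = 7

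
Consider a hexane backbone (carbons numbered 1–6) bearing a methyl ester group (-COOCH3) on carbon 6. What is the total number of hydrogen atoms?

16

Atom tally by fragment:
  CH3 → C:1 H:3
  CH2 → C:1 H:2
  CH2 → C:1 H:2
  CH2 → C:1 H:2
  CH2 → C:1 H:2
  CH2COOCH3 → C:3 H:5 O:2
Element totals:
  C: 8
  H: 16
  O: 2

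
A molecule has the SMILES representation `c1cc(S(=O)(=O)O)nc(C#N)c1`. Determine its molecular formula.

C6H4N2O3S

Atom tally by fragment:
  pyridine ring core → C:5 H:5 N:1
  (− 2 ring H displaced by substituents)
  + SO3H → S:1 O:3 H:1
  + CN → C:1 N:1
Element totals:
  C: 6
  H: 4
  N: 2
  O: 3
  S: 1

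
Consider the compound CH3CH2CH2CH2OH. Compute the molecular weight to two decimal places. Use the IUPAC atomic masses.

Element totals:
  C: 4
  H: 10
  O: 1
Molecular formula: C4H10O.
  M = 4(12.011) + 10(1.008) + 15.999
    = 48.044 + 10.080 + 15.999 = 74.123

74.12 g/mol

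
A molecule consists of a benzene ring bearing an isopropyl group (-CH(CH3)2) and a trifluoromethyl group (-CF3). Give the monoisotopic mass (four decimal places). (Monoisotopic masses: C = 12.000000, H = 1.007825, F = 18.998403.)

Atom tally by fragment:
  benzene ring core → C:6 H:6
  (− 2 ring H displaced by substituents)
  + CH(CH3)2 → C:3 H:7
  + CF3 → C:1 F:3
Element totals:
  C: 10
  H: 11
  F: 3
Molecular formula: C10H11F3.
  M = 10(12.0) + 11(1.007825) + 3(18.998403)
    = 120.000000 + 11.086075 + 56.995209 = 188.081284

188.0813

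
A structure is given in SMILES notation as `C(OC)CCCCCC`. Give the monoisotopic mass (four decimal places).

130.1358

Atom tally by fragment:
  CH3OCH2 → C:2 H:5 O:1
  CH2 → C:1 H:2
  CH2 → C:1 H:2
  CH2 → C:1 H:2
  CH2 → C:1 H:2
  CH2 → C:1 H:2
  CH3 → C:1 H:3
Element totals:
  C: 8
  H: 18
  O: 1
Molecular formula: C8H18O.
  M = 8(12.0) + 18(1.007825) + 15.994915
    = 96.000000 + 18.140850 + 15.994915 = 130.135765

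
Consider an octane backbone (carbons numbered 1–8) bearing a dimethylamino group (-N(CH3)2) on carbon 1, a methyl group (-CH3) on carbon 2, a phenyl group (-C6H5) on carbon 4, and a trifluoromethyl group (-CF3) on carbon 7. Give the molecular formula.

Atom tally by fragment:
  (CH3)2NCH2 → C:3 H:8 N:1
  CH(CH3) → C:2 H:4
  CH2 → C:1 H:2
  CH(C6H5) → C:7 H:6
  CH2 → C:1 H:2
  CH2 → C:1 H:2
  CH(CF3) → C:2 H:1 F:3
  CH3 → C:1 H:3
Element totals:
  C: 18
  H: 28
  F: 3
  N: 1

C18H28F3N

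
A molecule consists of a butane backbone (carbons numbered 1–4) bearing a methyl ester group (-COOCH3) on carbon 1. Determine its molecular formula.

Atom tally by fragment:
  CH3OOCCH2 → C:3 H:5 O:2
  CH2 → C:1 H:2
  CH2 → C:1 H:2
  CH3 → C:1 H:3
Element totals:
  C: 6
  H: 12
  O: 2

C6H12O2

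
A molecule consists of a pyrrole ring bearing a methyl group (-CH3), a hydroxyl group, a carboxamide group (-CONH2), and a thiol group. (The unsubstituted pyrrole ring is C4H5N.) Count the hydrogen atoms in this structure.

8

Atom tally by fragment:
  pyrrole ring core → C:4 H:5 N:1
  (− 4 ring H displaced by substituents)
  + CH3 → C:1 H:3
  + OH → O:1 H:1
  + CONH2 → C:1 H:2 O:1 N:1
  + SH → S:1 H:1
Element totals:
  C: 6
  H: 8
  N: 2
  O: 2
  S: 1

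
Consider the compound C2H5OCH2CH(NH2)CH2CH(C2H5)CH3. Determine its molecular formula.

Element totals:
  C: 9
  H: 21
  N: 1
  O: 1

C9H21NO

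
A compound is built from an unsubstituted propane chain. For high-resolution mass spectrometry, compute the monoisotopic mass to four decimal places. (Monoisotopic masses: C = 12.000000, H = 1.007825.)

44.0626

Atom tally by fragment:
  CH3 → C:1 H:3
  CH2 → C:1 H:2
  CH3 → C:1 H:3
Element totals:
  C: 3
  H: 8
Molecular formula: C3H8.
  M = 3(12.0) + 8(1.007825)
    = 36.000000 + 8.062600 = 44.062600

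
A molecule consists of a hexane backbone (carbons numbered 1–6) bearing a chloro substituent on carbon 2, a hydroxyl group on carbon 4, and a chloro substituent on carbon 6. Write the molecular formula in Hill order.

Atom tally by fragment:
  CH3 → C:1 H:3
  CH(Cl) → C:1 H:1 Cl:1
  CH2 → C:1 H:2
  CH(OH) → C:1 H:2 O:1
  CH2 → C:1 H:2
  CH2Cl → C:1 H:2 Cl:1
Element totals:
  C: 6
  H: 12
  Cl: 2
  O: 1

C6H12Cl2O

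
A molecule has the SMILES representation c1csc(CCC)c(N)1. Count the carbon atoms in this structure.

Atom tally by fragment:
  thiophene ring core → C:4 H:4 S:1
  (− 2 ring H displaced by substituents)
  + CH2CH2CH3 → C:3 H:7
  + NH2 → N:1 H:2
Element totals:
  C: 7
  H: 11
  N: 1
  S: 1

7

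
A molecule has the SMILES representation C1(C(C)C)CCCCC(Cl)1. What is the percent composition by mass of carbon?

Atom tally by fragment:
  cyclohexane ring core → C:6 H:12
  (− 2 ring H displaced by substituents)
  + CH(CH3)2 → C:3 H:7
  + Cl → Cl:1
Element totals:
  C: 9
  H: 17
  Cl: 1
Molecular formula: C9H17Cl.
Molar mass = 160.685 g/mol.
Mass from C: 9 × 12.011 = 108.099 g/mol.
%C = 108.099 / 160.685 × 100 = 67.27%.

67.27%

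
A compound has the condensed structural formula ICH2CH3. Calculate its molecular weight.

Element totals:
  C: 2
  H: 5
  I: 1
Molecular formula: C2H5I.
  M = 2(12.011) + 5(1.008) + 126.904
    = 24.022 + 5.040 + 126.904 = 155.966

155.97 g/mol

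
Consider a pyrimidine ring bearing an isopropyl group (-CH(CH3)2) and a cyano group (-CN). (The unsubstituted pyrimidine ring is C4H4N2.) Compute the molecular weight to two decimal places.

147.18 g/mol

Atom tally by fragment:
  pyrimidine ring core → C:4 H:4 N:2
  (− 2 ring H displaced by substituents)
  + CH(CH3)2 → C:3 H:7
  + CN → C:1 N:1
Element totals:
  C: 8
  H: 9
  N: 3
Molecular formula: C8H9N3.
  M = 8(12.011) + 9(1.008) + 3(14.007)
    = 96.088 + 9.072 + 42.021 = 147.181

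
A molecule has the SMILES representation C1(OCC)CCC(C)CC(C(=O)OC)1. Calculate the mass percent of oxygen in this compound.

23.97%

Atom tally by fragment:
  cyclohexane ring core → C:6 H:12
  (− 3 ring H displaced by substituents)
  + OC2H5 → C:2 H:5 O:1
  + CH3 → C:1 H:3
  + COOCH3 → C:2 H:3 O:2
Element totals:
  C: 11
  H: 20
  O: 3
Molecular formula: C11H20O3.
Molar mass = 200.278 g/mol.
Mass from O: 3 × 15.999 = 47.997 g/mol.
%O = 47.997 / 200.278 × 100 = 23.97%.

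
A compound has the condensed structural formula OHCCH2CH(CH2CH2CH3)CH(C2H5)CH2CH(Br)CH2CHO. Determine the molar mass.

Atom tally by fragment:
  OHCCH2 → C:2 H:3 O:1
  CH(CH2CH2CH3) → C:4 H:8
  CH(C2H5) → C:3 H:6
  CH2 → C:1 H:2
  CH(Br) → C:1 H:1 Br:1
  CH2CHO → C:2 H:3 O:1
Element totals:
  C: 13
  H: 23
  Br: 1
  O: 2
Molecular formula: C13H23BrO2.
  M = 13(12.011) + 23(1.008) + 79.904 + 2(15.999)
    = 156.143 + 23.184 + 79.904 + 31.998 = 291.229

291.23 g/mol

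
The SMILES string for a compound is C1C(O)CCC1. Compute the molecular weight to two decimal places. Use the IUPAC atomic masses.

Atom tally by fragment:
  cyclopentane ring core → C:5 H:10
  (− 1 ring H displaced by substituents)
  + OH → O:1 H:1
Element totals:
  C: 5
  H: 10
  O: 1
Molecular formula: C5H10O.
  M = 5(12.011) + 10(1.008) + 15.999
    = 60.055 + 10.080 + 15.999 = 86.134

86.13 g/mol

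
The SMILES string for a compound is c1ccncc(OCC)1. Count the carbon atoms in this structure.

7

Atom tally by fragment:
  pyridine ring core → C:5 H:5 N:1
  (− 1 ring H displaced by substituents)
  + OC2H5 → C:2 H:5 O:1
Element totals:
  C: 7
  H: 9
  N: 1
  O: 1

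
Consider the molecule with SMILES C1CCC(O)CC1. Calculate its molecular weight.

Atom tally by fragment:
  cyclohexane ring core → C:6 H:12
  (− 1 ring H displaced by substituents)
  + OH → O:1 H:1
Element totals:
  C: 6
  H: 12
  O: 1
Molecular formula: C6H12O.
  M = 6(12.011) + 12(1.008) + 15.999
    = 72.066 + 12.096 + 15.999 = 100.161

100.16 g/mol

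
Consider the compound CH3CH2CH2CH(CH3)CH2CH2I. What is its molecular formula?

Element totals:
  C: 7
  H: 15
  I: 1

C7H15I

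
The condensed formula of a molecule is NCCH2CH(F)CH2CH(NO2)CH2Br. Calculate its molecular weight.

239.04 g/mol

Element totals:
  C: 6
  H: 8
  Br: 1
  F: 1
  N: 2
  O: 2
Molecular formula: C6H8BrFN2O2.
  M = 6(12.011) + 8(1.008) + 79.904 + 18.998 + 2(14.007) + 2(15.999)
    = 72.066 + 8.064 + 79.904 + 18.998 + 28.014 + 31.998 = 239.044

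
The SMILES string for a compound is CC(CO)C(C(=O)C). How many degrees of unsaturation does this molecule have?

Atom tally by fragment:
  CH3 → C:1 H:3
  CH(CH2OH) → C:2 H:4 O:1
  CH2COCH3 → C:3 H:5 O:1
Element totals:
  C: 6
  H: 12
  O: 2
Molecular formula: C6H12O2.
DoU = (2C + 2 + N − H − X) / 2 = (2·6 + 2 + 0 − 12 − 0) / 2 = 1.

1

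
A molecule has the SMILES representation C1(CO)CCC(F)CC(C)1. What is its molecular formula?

C8H15FO

Atom tally by fragment:
  cyclohexane ring core → C:6 H:12
  (− 3 ring H displaced by substituents)
  + CH2OH → C:1 H:3 O:1
  + F → F:1
  + CH3 → C:1 H:3
Element totals:
  C: 8
  H: 15
  F: 1
  O: 1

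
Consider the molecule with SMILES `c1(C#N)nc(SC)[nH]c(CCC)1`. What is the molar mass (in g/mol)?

Atom tally by fragment:
  imidazole ring core → C:3 H:4 N:2
  (− 3 ring H displaced by substituents)
  + CN → C:1 N:1
  + SCH3 → C:1 H:3 S:1
  + CH2CH2CH3 → C:3 H:7
Element totals:
  C: 8
  H: 11
  N: 3
  S: 1
Molecular formula: C8H11N3S.
  M = 8(12.011) + 11(1.008) + 3(14.007) + 32.06
    = 96.088 + 11.088 + 42.021 + 32.060 = 181.257

181.26 g/mol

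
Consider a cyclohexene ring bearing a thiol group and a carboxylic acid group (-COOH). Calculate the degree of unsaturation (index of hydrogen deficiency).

Atom tally by fragment:
  cyclohexene ring core → C:6 H:10
  (− 2 ring H displaced by substituents)
  + SH → S:1 H:1
  + COOH → C:1 H:1 O:2
Element totals:
  C: 7
  H: 10
  O: 2
  S: 1
Molecular formula: C7H10O2S.
DoU = (2C + 2 + N − H − X) / 2 = (2·7 + 2 + 0 − 10 − 0) / 2 = 3.

3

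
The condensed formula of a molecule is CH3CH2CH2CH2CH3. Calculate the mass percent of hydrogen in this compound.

Element totals:
  C: 5
  H: 12
Molecular formula: C5H12.
Molar mass = 72.151 g/mol.
Mass from H: 12 × 1.008 = 12.096 g/mol.
%H = 12.096 / 72.151 × 100 = 16.76%.

16.76%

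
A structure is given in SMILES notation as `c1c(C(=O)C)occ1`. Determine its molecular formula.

C6H6O2

Atom tally by fragment:
  furan ring core → C:4 H:4 O:1
  (− 1 ring H displaced by substituents)
  + COCH3 → C:2 H:3 O:1
Element totals:
  C: 6
  H: 6
  O: 2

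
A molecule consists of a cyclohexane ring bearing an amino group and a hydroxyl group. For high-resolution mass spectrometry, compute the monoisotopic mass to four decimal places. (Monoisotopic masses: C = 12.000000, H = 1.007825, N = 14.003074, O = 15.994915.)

115.0997

Atom tally by fragment:
  cyclohexane ring core → C:6 H:12
  (− 2 ring H displaced by substituents)
  + NH2 → N:1 H:2
  + OH → O:1 H:1
Element totals:
  C: 6
  H: 13
  N: 1
  O: 1
Molecular formula: C6H13NO.
  M = 6(12.0) + 13(1.007825) + 14.003074 + 15.994915
    = 72.000000 + 13.101725 + 14.003074 + 15.994915 = 115.099714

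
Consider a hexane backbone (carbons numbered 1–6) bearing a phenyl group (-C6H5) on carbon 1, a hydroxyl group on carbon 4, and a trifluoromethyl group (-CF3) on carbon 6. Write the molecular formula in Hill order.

Atom tally by fragment:
  C6H5CH2 → C:7 H:7
  CH2 → C:1 H:2
  CH2 → C:1 H:2
  CH(OH) → C:1 H:2 O:1
  CH2 → C:1 H:2
  CH2CF3 → C:2 H:2 F:3
Element totals:
  C: 13
  H: 17
  F: 3
  O: 1

C13H17F3O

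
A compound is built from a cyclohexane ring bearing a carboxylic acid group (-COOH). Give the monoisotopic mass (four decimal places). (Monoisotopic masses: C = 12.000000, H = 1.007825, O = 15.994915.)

128.0837

Atom tally by fragment:
  cyclohexane ring core → C:6 H:12
  (− 1 ring H displaced by substituents)
  + COOH → C:1 H:1 O:2
Element totals:
  C: 7
  H: 12
  O: 2
Molecular formula: C7H12O2.
  M = 7(12.0) + 12(1.007825) + 2(15.994915)
    = 84.000000 + 12.093900 + 31.989830 = 128.083730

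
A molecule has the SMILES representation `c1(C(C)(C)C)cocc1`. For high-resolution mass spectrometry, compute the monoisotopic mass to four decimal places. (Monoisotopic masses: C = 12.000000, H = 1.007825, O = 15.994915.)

Atom tally by fragment:
  furan ring core → C:4 H:4 O:1
  (− 1 ring H displaced by substituents)
  + C(CH3)3 → C:4 H:9
Element totals:
  C: 8
  H: 12
  O: 1
Molecular formula: C8H12O.
  M = 8(12.0) + 12(1.007825) + 15.994915
    = 96.000000 + 12.093900 + 15.994915 = 124.088815

124.0888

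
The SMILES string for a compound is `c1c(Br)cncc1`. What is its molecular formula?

Atom tally by fragment:
  pyridine ring core → C:5 H:5 N:1
  (− 1 ring H displaced by substituents)
  + Br → Br:1
Element totals:
  C: 5
  H: 4
  Br: 1
  N: 1

C5H4BrN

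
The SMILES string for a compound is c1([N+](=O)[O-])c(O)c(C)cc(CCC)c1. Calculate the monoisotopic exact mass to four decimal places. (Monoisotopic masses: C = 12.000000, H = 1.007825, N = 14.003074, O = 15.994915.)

Atom tally by fragment:
  benzene ring core → C:6 H:6
  (− 4 ring H displaced by substituents)
  + NO2 → N:1 O:2
  + OH → O:1 H:1
  + CH3 → C:1 H:3
  + CH2CH2CH3 → C:3 H:7
Element totals:
  C: 10
  H: 13
  N: 1
  O: 3
Molecular formula: C10H13NO3.
  M = 10(12.0) + 13(1.007825) + 14.003074 + 3(15.994915)
    = 120.000000 + 13.101725 + 14.003074 + 47.984745 = 195.089544

195.0895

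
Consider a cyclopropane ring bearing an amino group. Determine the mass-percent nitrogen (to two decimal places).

24.53%

Atom tally by fragment:
  cyclopropane ring core → C:3 H:6
  (− 1 ring H displaced by substituents)
  + NH2 → N:1 H:2
Element totals:
  C: 3
  H: 7
  N: 1
Molecular formula: C3H7N.
Molar mass = 57.096 g/mol.
Mass from N: 1 × 14.007 = 14.007 g/mol.
%N = 14.007 / 57.096 × 100 = 24.53%.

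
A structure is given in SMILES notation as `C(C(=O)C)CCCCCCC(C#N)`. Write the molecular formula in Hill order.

Atom tally by fragment:
  CH3COCH2 → C:3 H:5 O:1
  CH2 → C:1 H:2
  CH2 → C:1 H:2
  CH2 → C:1 H:2
  CH2 → C:1 H:2
  CH2 → C:1 H:2
  CH2 → C:1 H:2
  CH2CN → C:2 H:2 N:1
Element totals:
  C: 11
  H: 19
  N: 1
  O: 1

C11H19NO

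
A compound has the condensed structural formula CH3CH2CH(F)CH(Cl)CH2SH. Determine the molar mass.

Atom tally by fragment:
  CH3 → C:1 H:3
  CH2 → C:1 H:2
  CH(F) → C:1 H:1 F:1
  CH(Cl) → C:1 H:1 Cl:1
  CH2SH → C:1 H:3 S:1
Element totals:
  C: 5
  H: 10
  Cl: 1
  F: 1
  S: 1
Molecular formula: C5H10ClFS.
  M = 5(12.011) + 10(1.008) + 35.45 + 18.998 + 32.06
    = 60.055 + 10.080 + 35.450 + 18.998 + 32.060 = 156.643

156.64 g/mol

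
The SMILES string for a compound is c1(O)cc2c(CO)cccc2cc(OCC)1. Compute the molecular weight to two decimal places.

Atom tally by fragment:
  naphthalene ring system core → C:10 H:8
  (− 3 ring H displaced by substituents)
  + OH → O:1 H:1
  + CH2OH → C:1 H:3 O:1
  + OC2H5 → C:2 H:5 O:1
Element totals:
  C: 13
  H: 14
  O: 3
Molecular formula: C13H14O3.
  M = 13(12.011) + 14(1.008) + 3(15.999)
    = 156.143 + 14.112 + 47.997 = 218.252

218.25 g/mol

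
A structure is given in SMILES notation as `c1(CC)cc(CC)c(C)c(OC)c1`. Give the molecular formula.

Atom tally by fragment:
  benzene ring core → C:6 H:6
  (− 4 ring H displaced by substituents)
  + C2H5 → C:2 H:5
  + C2H5 → C:2 H:5
  + CH3 → C:1 H:3
  + OCH3 → C:1 H:3 O:1
Element totals:
  C: 12
  H: 18
  O: 1

C12H18O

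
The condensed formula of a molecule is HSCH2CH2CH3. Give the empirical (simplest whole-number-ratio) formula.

C3H8S

Atom tally by fragment:
  HSCH2 → C:1 H:3 S:1
  CH2 → C:1 H:2
  CH3 → C:1 H:3
Element totals:
  C: 3
  H: 8
  S: 1
Molecular formula: C3H8S.
gcd of subscripts (3, 8, 1) = 1, so the empirical formula equals the molecular formula.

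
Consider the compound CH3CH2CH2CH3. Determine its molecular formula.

Element totals:
  C: 4
  H: 10

C4H10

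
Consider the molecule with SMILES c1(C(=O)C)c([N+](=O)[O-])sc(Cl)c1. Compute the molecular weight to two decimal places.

Atom tally by fragment:
  thiophene ring core → C:4 H:4 S:1
  (− 3 ring H displaced by substituents)
  + COCH3 → C:2 H:3 O:1
  + NO2 → N:1 O:2
  + Cl → Cl:1
Element totals:
  C: 6
  H: 4
  Cl: 1
  N: 1
  O: 3
  S: 1
Molecular formula: C6H4ClNO3S.
  M = 6(12.011) + 4(1.008) + 35.45 + 14.007 + 3(15.999) + 32.06
    = 72.066 + 4.032 + 35.450 + 14.007 + 47.997 + 32.060 = 205.612

205.61 g/mol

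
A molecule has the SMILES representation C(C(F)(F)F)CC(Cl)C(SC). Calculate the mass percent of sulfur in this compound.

Atom tally by fragment:
  F3CCH2 → C:2 H:2 F:3
  CH2 → C:1 H:2
  CH(Cl) → C:1 H:1 Cl:1
  CH2SCH3 → C:2 H:5 S:1
Element totals:
  C: 6
  H: 10
  Cl: 1
  F: 3
  S: 1
Molecular formula: C6H10ClF3S.
Molar mass = 206.650 g/mol.
Mass from S: 1 × 32.06 = 32.060 g/mol.
%S = 32.060 / 206.650 × 100 = 15.51%.

15.51%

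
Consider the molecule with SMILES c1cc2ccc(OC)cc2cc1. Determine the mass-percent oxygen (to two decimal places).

Atom tally by fragment:
  naphthalene ring system core → C:10 H:8
  (− 1 ring H displaced by substituents)
  + OCH3 → C:1 H:3 O:1
Element totals:
  C: 11
  H: 10
  O: 1
Molecular formula: C11H10O.
Molar mass = 158.200 g/mol.
Mass from O: 1 × 15.999 = 15.999 g/mol.
%O = 15.999 / 158.200 × 100 = 10.11%.

10.11%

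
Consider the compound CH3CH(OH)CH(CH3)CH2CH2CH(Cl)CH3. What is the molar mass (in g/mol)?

Element totals:
  C: 8
  H: 17
  Cl: 1
  O: 1
Molecular formula: C8H17ClO.
  M = 8(12.011) + 17(1.008) + 35.45 + 15.999
    = 96.088 + 17.136 + 35.450 + 15.999 = 164.673

164.67 g/mol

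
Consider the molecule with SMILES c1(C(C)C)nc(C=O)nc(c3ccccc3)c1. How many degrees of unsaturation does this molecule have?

Atom tally by fragment:
  pyrimidine ring core → C:4 H:4 N:2
  (− 3 ring H displaced by substituents)
  + CH(CH3)2 → C:3 H:7
  + CHO → C:1 H:1 O:1
  + C6H5 → C:6 H:5
Element totals:
  C: 14
  H: 14
  N: 2
  O: 1
Molecular formula: C14H14N2O.
DoU = (2C + 2 + N − H − X) / 2 = (2·14 + 2 + 2 − 14 − 0) / 2 = 9.

9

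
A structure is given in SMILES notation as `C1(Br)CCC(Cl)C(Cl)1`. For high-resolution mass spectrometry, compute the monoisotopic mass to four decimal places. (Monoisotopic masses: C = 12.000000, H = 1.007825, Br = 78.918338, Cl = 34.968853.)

Atom tally by fragment:
  cyclopentane ring core → C:5 H:10
  (− 3 ring H displaced by substituents)
  + Br → Br:1
  + Cl → Cl:1
  + Cl → Cl:1
Element totals:
  C: 5
  H: 7
  Br: 1
  Cl: 2
Molecular formula: C5H7BrCl2.
  M = 5(12.0) + 7(1.007825) + 78.918338 + 2(34.968853)
    = 60.000000 + 7.054775 + 78.918338 + 69.937706 = 215.910819

215.9108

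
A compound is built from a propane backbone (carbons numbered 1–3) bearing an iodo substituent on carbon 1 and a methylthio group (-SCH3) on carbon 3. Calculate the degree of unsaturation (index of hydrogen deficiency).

0

Atom tally by fragment:
  ICH2 → C:1 H:2 I:1
  CH2 → C:1 H:2
  CH2SCH3 → C:2 H:5 S:1
Element totals:
  C: 4
  H: 9
  I: 1
  S: 1
Molecular formula: C4H9IS.
DoU = (2C + 2 + N − H − X) / 2 = (2·4 + 2 + 0 − 9 − 1) / 2 = 0.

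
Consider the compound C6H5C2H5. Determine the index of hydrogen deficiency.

4

Element totals:
  C: 8
  H: 10
Molecular formula: C8H10.
DoU = (2C + 2 + N − H − X) / 2 = (2·8 + 2 + 0 − 10 − 0) / 2 = 4.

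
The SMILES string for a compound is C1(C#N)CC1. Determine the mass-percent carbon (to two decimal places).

71.61%

Atom tally by fragment:
  cyclopropane ring core → C:3 H:6
  (− 1 ring H displaced by substituents)
  + CN → C:1 N:1
Element totals:
  C: 4
  H: 5
  N: 1
Molecular formula: C4H5N.
Molar mass = 67.091 g/mol.
Mass from C: 4 × 12.011 = 48.044 g/mol.
%C = 48.044 / 67.091 × 100 = 71.61%.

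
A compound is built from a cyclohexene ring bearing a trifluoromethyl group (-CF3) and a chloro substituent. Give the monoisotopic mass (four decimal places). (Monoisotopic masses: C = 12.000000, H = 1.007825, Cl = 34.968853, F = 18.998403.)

184.0267

Atom tally by fragment:
  cyclohexene ring core → C:6 H:10
  (− 2 ring H displaced by substituents)
  + CF3 → C:1 F:3
  + Cl → Cl:1
Element totals:
  C: 7
  H: 8
  Cl: 1
  F: 3
Molecular formula: C7H8ClF3.
  M = 7(12.0) + 8(1.007825) + 34.968853 + 3(18.998403)
    = 84.000000 + 8.062600 + 34.968853 + 56.995209 = 184.026662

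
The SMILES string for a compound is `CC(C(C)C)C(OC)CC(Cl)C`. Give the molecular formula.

C10H21ClO

Atom tally by fragment:
  CH3 → C:1 H:3
  CH(CH(CH3)2) → C:4 H:8
  CH(OCH3) → C:2 H:4 O:1
  CH2 → C:1 H:2
  CH(Cl) → C:1 H:1 Cl:1
  CH3 → C:1 H:3
Element totals:
  C: 10
  H: 21
  Cl: 1
  O: 1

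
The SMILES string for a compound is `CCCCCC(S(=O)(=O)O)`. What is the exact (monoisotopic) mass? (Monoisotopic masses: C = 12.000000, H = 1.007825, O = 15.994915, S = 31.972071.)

Atom tally by fragment:
  CH3 → C:1 H:3
  CH2 → C:1 H:2
  CH2 → C:1 H:2
  CH2 → C:1 H:2
  CH2 → C:1 H:2
  CH2SO3H → C:1 H:3 S:1 O:3
Element totals:
  C: 6
  H: 14
  O: 3
  S: 1
Molecular formula: C6H14O3S.
  M = 6(12.0) + 14(1.007825) + 3(15.994915) + 31.972071
    = 72.000000 + 14.109550 + 47.984745 + 31.972071 = 166.066366

166.0664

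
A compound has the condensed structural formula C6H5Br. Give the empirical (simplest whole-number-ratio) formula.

Atom tally by fragment:
  benzene ring core → C:6 H:6
  (− 1 ring H displaced by substituents)
  + Br → Br:1
Element totals:
  C: 6
  H: 5
  Br: 1
Molecular formula: C6H5Br.
gcd of subscripts (1, 6, 5) = 1, so the empirical formula equals the molecular formula.

C6H5Br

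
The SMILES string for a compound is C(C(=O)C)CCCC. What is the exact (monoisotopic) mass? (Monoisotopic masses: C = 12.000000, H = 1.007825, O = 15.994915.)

Atom tally by fragment:
  CH3COCH2 → C:3 H:5 O:1
  CH2 → C:1 H:2
  CH2 → C:1 H:2
  CH2 → C:1 H:2
  CH3 → C:1 H:3
Element totals:
  C: 7
  H: 14
  O: 1
Molecular formula: C7H14O.
  M = 7(12.0) + 14(1.007825) + 15.994915
    = 84.000000 + 14.109550 + 15.994915 = 114.104465

114.1045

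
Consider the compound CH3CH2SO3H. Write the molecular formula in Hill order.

Element totals:
  C: 2
  H: 6
  O: 3
  S: 1

C2H6O3S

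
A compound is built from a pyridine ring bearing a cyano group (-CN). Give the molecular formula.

Atom tally by fragment:
  pyridine ring core → C:5 H:5 N:1
  (− 1 ring H displaced by substituents)
  + CN → C:1 N:1
Element totals:
  C: 6
  H: 4
  N: 2

C6H4N2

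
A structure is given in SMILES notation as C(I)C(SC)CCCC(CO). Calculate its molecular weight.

Atom tally by fragment:
  ICH2 → C:1 H:2 I:1
  CH(SCH3) → C:2 H:4 S:1
  CH2 → C:1 H:2
  CH2 → C:1 H:2
  CH2 → C:1 H:2
  CH2CH2OH → C:2 H:5 O:1
Element totals:
  C: 8
  H: 17
  I: 1
  O: 1
  S: 1
Molecular formula: C8H17IOS.
  M = 8(12.011) + 17(1.008) + 126.904 + 15.999 + 32.06
    = 96.088 + 17.136 + 126.904 + 15.999 + 32.060 = 288.187

288.19 g/mol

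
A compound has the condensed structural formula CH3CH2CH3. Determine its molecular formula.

Element totals:
  C: 3
  H: 8

C3H8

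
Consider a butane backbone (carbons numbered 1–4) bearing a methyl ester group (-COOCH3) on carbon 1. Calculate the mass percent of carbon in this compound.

Atom tally by fragment:
  CH3OOCCH2 → C:3 H:5 O:2
  CH2 → C:1 H:2
  CH2 → C:1 H:2
  CH3 → C:1 H:3
Element totals:
  C: 6
  H: 12
  O: 2
Molecular formula: C6H12O2.
Molar mass = 116.160 g/mol.
Mass from C: 6 × 12.011 = 72.066 g/mol.
%C = 72.066 / 116.160 × 100 = 62.04%.

62.04%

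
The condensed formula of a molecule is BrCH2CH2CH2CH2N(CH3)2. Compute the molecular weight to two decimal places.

Element totals:
  C: 6
  H: 14
  Br: 1
  N: 1
Molecular formula: C6H14BrN.
  M = 6(12.011) + 14(1.008) + 79.904 + 14.007
    = 72.066 + 14.112 + 79.904 + 14.007 = 180.089

180.09 g/mol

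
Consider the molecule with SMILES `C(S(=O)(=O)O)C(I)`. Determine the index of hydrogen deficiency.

Atom tally by fragment:
  HO3SCH2 → C:1 H:3 S:1 O:3
  CH2I → C:1 H:2 I:1
Element totals:
  C: 2
  H: 5
  I: 1
  O: 3
  S: 1
Molecular formula: C2H5IO3S.
DoU = (2C + 2 + N − H − X) / 2 = (2·2 + 2 + 0 − 5 − 1) / 2 = 0.

0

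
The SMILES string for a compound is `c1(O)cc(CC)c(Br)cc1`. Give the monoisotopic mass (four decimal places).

199.9837

Atom tally by fragment:
  benzene ring core → C:6 H:6
  (− 3 ring H displaced by substituents)
  + OH → O:1 H:1
  + C2H5 → C:2 H:5
  + Br → Br:1
Element totals:
  C: 8
  H: 9
  Br: 1
  O: 1
Molecular formula: C8H9BrO.
  M = 8(12.0) + 9(1.007825) + 78.918338 + 15.994915
    = 96.000000 + 9.070425 + 78.918338 + 15.994915 = 199.983678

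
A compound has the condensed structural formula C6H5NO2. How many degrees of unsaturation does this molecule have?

5

Atom tally by fragment:
  benzene ring core → C:6 H:6
  (− 1 ring H displaced by substituents)
  + NO2 → N:1 O:2
Element totals:
  C: 6
  H: 5
  N: 1
  O: 2
Molecular formula: C6H5NO2.
DoU = (2C + 2 + N − H − X) / 2 = (2·6 + 2 + 1 − 5 − 0) / 2 = 5.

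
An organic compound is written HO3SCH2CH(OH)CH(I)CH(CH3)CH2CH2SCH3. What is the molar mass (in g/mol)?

Element totals:
  C: 8
  H: 17
  I: 1
  O: 4
  S: 2
Molecular formula: C8H17IO4S2.
  M = 8(12.011) + 17(1.008) + 126.904 + 4(15.999) + 2(32.06)
    = 96.088 + 17.136 + 126.904 + 63.996 + 64.120 = 368.244

368.24 g/mol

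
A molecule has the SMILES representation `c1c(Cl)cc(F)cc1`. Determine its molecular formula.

Atom tally by fragment:
  benzene ring core → C:6 H:6
  (− 2 ring H displaced by substituents)
  + Cl → Cl:1
  + F → F:1
Element totals:
  C: 6
  H: 4
  Cl: 1
  F: 1

C6H4ClF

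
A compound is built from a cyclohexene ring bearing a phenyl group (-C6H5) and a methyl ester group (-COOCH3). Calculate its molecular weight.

Atom tally by fragment:
  cyclohexene ring core → C:6 H:10
  (− 2 ring H displaced by substituents)
  + C6H5 → C:6 H:5
  + COOCH3 → C:2 H:3 O:2
Element totals:
  C: 14
  H: 16
  O: 2
Molecular formula: C14H16O2.
  M = 14(12.011) + 16(1.008) + 2(15.999)
    = 168.154 + 16.128 + 31.998 = 216.280

216.28 g/mol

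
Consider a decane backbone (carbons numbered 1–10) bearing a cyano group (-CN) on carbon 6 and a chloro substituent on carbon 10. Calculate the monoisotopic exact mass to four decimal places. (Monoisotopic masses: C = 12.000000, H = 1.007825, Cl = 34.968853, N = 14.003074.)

Atom tally by fragment:
  CH3 → C:1 H:3
  CH2 → C:1 H:2
  CH2 → C:1 H:2
  CH2 → C:1 H:2
  CH2 → C:1 H:2
  CH(CN) → C:2 H:1 N:1
  CH2 → C:1 H:2
  CH2 → C:1 H:2
  CH2 → C:1 H:2
  CH2Cl → C:1 H:2 Cl:1
Element totals:
  C: 11
  H: 20
  Cl: 1
  N: 1
Molecular formula: C11H20ClN.
  M = 11(12.0) + 20(1.007825) + 34.968853 + 14.003074
    = 132.000000 + 20.156500 + 34.968853 + 14.003074 = 201.128427

201.1284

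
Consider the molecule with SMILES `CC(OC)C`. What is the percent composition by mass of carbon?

Atom tally by fragment:
  CH3 → C:1 H:3
  CH(OCH3) → C:2 H:4 O:1
  CH3 → C:1 H:3
Element totals:
  C: 4
  H: 10
  O: 1
Molecular formula: C4H10O.
Molar mass = 74.123 g/mol.
Mass from C: 4 × 12.011 = 48.044 g/mol.
%C = 48.044 / 74.123 × 100 = 64.82%.

64.82%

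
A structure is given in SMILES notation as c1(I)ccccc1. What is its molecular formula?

Atom tally by fragment:
  benzene ring core → C:6 H:6
  (− 1 ring H displaced by substituents)
  + I → I:1
Element totals:
  C: 6
  H: 5
  I: 1

C6H5I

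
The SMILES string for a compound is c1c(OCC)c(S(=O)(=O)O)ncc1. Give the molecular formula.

C7H9NO4S

Atom tally by fragment:
  pyridine ring core → C:5 H:5 N:1
  (− 2 ring H displaced by substituents)
  + OC2H5 → C:2 H:5 O:1
  + SO3H → S:1 O:3 H:1
Element totals:
  C: 7
  H: 9
  N: 1
  O: 4
  S: 1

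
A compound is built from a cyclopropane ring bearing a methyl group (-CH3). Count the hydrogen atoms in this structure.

8

Atom tally by fragment:
  cyclopropane ring core → C:3 H:6
  (− 1 ring H displaced by substituents)
  + CH3 → C:1 H:3
Element totals:
  C: 4
  H: 8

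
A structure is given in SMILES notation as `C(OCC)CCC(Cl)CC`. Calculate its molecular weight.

Atom tally by fragment:
  C2H5OCH2 → C:3 H:7 O:1
  CH2 → C:1 H:2
  CH2 → C:1 H:2
  CH(Cl) → C:1 H:1 Cl:1
  CH2 → C:1 H:2
  CH3 → C:1 H:3
Element totals:
  C: 8
  H: 17
  Cl: 1
  O: 1
Molecular formula: C8H17ClO.
  M = 8(12.011) + 17(1.008) + 35.45 + 15.999
    = 96.088 + 17.136 + 35.450 + 15.999 = 164.673

164.67 g/mol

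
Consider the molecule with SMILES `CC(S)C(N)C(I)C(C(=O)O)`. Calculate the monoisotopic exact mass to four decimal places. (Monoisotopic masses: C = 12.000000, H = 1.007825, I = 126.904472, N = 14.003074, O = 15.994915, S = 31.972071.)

288.9633

Atom tally by fragment:
  CH3 → C:1 H:3
  CH(SH) → C:1 H:2 S:1
  CH(NH2) → C:1 H:3 N:1
  CH(I) → C:1 H:1 I:1
  CH2COOH → C:2 H:3 O:2
Element totals:
  C: 6
  H: 12
  I: 1
  N: 1
  O: 2
  S: 1
Molecular formula: C6H12INO2S.
  M = 6(12.0) + 12(1.007825) + 126.904472 + 14.003074 + 2(15.994915) + 31.972071
    = 72.000000 + 12.093900 + 126.904472 + 14.003074 + 31.989830 + 31.972071 = 288.963347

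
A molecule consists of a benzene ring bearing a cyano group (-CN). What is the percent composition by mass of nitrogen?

Atom tally by fragment:
  benzene ring core → C:6 H:6
  (− 1 ring H displaced by substituents)
  + CN → C:1 N:1
Element totals:
  C: 7
  H: 5
  N: 1
Molecular formula: C7H5N.
Molar mass = 103.124 g/mol.
Mass from N: 1 × 14.007 = 14.007 g/mol.
%N = 14.007 / 103.124 × 100 = 13.58%.

13.58%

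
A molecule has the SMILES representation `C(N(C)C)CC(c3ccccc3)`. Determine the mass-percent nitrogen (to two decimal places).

8.58%

Atom tally by fragment:
  (CH3)2NCH2 → C:3 H:8 N:1
  CH2 → C:1 H:2
  CH2C6H5 → C:7 H:7
Element totals:
  C: 11
  H: 17
  N: 1
Molecular formula: C11H17N.
Molar mass = 163.264 g/mol.
Mass from N: 1 × 14.007 = 14.007 g/mol.
%N = 14.007 / 163.264 × 100 = 8.58%.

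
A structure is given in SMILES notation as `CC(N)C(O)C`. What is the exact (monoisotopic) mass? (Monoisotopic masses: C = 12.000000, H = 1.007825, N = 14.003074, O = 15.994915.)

89.0841

Atom tally by fragment:
  CH3 → C:1 H:3
  CH(NH2) → C:1 H:3 N:1
  CH(OH) → C:1 H:2 O:1
  CH3 → C:1 H:3
Element totals:
  C: 4
  H: 11
  N: 1
  O: 1
Molecular formula: C4H11NO.
  M = 4(12.0) + 11(1.007825) + 14.003074 + 15.994915
    = 48.000000 + 11.086075 + 14.003074 + 15.994915 = 89.084064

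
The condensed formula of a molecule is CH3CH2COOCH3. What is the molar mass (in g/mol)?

88.11 g/mol

Atom tally by fragment:
  CH3 → C:1 H:3
  CH2COOCH3 → C:3 H:5 O:2
Element totals:
  C: 4
  H: 8
  O: 2
Molecular formula: C4H8O2.
  M = 4(12.011) + 8(1.008) + 2(15.999)
    = 48.044 + 8.064 + 31.998 = 88.106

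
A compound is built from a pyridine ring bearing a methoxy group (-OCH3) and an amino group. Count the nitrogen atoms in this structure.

Atom tally by fragment:
  pyridine ring core → C:5 H:5 N:1
  (− 2 ring H displaced by substituents)
  + OCH3 → C:1 H:3 O:1
  + NH2 → N:1 H:2
Element totals:
  C: 6
  H: 8
  N: 2
  O: 1

2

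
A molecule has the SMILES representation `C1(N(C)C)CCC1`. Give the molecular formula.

Atom tally by fragment:
  cyclobutane ring core → C:4 H:8
  (− 1 ring H displaced by substituents)
  + N(CH3)2 → N:1 C:2 H:6
Element totals:
  C: 6
  H: 13
  N: 1

C6H13N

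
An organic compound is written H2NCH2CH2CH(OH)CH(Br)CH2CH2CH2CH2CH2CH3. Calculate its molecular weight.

Element totals:
  C: 10
  H: 22
  Br: 1
  N: 1
  O: 1
Molecular formula: C10H22BrNO.
  M = 10(12.011) + 22(1.008) + 79.904 + 14.007 + 15.999
    = 120.110 + 22.176 + 79.904 + 14.007 + 15.999 = 252.196

252.20 g/mol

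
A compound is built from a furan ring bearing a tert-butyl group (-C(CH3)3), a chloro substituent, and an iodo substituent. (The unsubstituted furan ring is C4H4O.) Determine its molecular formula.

C8H10ClIO

Atom tally by fragment:
  furan ring core → C:4 H:4 O:1
  (− 3 ring H displaced by substituents)
  + C(CH3)3 → C:4 H:9
  + Cl → Cl:1
  + I → I:1
Element totals:
  C: 8
  H: 10
  Cl: 1
  I: 1
  O: 1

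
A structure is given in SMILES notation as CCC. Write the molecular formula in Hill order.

Atom tally by fragment:
  CH3 → C:1 H:3
  CH2 → C:1 H:2
  CH3 → C:1 H:3
Element totals:
  C: 3
  H: 8

C3H8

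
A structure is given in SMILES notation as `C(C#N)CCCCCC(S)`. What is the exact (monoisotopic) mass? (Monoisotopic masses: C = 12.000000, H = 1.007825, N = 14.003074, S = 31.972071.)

157.0925

Atom tally by fragment:
  NCCH2 → C:2 H:2 N:1
  CH2 → C:1 H:2
  CH2 → C:1 H:2
  CH2 → C:1 H:2
  CH2 → C:1 H:2
  CH2 → C:1 H:2
  CH2SH → C:1 H:3 S:1
Element totals:
  C: 8
  H: 15
  N: 1
  S: 1
Molecular formula: C8H15NS.
  M = 8(12.0) + 15(1.007825) + 14.003074 + 31.972071
    = 96.000000 + 15.117375 + 14.003074 + 31.972071 = 157.092520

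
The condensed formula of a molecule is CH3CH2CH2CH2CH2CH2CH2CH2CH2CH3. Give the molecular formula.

Element totals:
  C: 10
  H: 22

C10H22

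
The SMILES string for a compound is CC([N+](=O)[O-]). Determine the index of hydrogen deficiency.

1

Atom tally by fragment:
  CH3 → C:1 H:3
  CH2NO2 → C:1 H:2 N:1 O:2
Element totals:
  C: 2
  H: 5
  N: 1
  O: 2
Molecular formula: C2H5NO2.
DoU = (2C + 2 + N − H − X) / 2 = (2·2 + 2 + 1 − 5 − 0) / 2 = 1.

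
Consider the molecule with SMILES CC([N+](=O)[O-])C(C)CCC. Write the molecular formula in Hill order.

C7H15NO2

Atom tally by fragment:
  CH3 → C:1 H:3
  CH(NO2) → C:1 H:1 N:1 O:2
  CH(CH3) → C:2 H:4
  CH2 → C:1 H:2
  CH2 → C:1 H:2
  CH3 → C:1 H:3
Element totals:
  C: 7
  H: 15
  N: 1
  O: 2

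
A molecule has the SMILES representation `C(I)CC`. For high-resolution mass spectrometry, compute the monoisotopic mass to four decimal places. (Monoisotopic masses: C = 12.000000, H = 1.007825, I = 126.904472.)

169.9592

Atom tally by fragment:
  ICH2 → C:1 H:2 I:1
  CH2 → C:1 H:2
  CH3 → C:1 H:3
Element totals:
  C: 3
  H: 7
  I: 1
Molecular formula: C3H7I.
  M = 3(12.0) + 7(1.007825) + 126.904472
    = 36.000000 + 7.054775 + 126.904472 = 169.959247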